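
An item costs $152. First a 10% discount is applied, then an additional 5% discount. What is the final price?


First discount:
10% of $152 = $15.20
Price after first discount:
$152 - $15.20 = $136.80
Second discount:
5% of $136.80 = $6.84
Final price:
$136.80 - $6.84 = $129.96

$129.96


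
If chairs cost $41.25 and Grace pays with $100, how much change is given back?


Start with the amount paid:
$100
Subtract the price:
$100 - $41.25 = $58.75

$58.75


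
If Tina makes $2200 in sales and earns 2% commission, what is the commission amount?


Convert rate to decimal:
2% = 0.02
Multiply by sales:
$2200 x 0.02 = $44

$44


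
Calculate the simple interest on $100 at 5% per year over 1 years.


Use the formula I = P x R x T / 100
P x R x T = 100 x 5 x 1 = 500
I = 500 / 100 = $5

$5


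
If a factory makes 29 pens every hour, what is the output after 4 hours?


Production rate: 29 pens per hour
Time: 4 hours
Total: 29 x 4 = 116 pens

116 pens


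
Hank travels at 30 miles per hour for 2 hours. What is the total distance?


Use the formula: distance = speed x time
Speed = 30 mph, Time = 2 hours
30 x 2 = 60 miles

60 miles


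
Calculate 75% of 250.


Convert percentage to decimal:
75% = 0.75
Multiply:
250 x 0.75 = 187.5

187.5


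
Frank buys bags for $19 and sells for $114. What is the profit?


Selling price = $114
Cost price = $19
Profit = selling price - cost price:
Profit = $114 - $19 = $95

$95


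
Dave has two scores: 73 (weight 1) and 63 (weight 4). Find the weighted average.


Weighted sum:
1 x 73 + 4 x 63 = 325
Total weight:
1 + 4 = 5
Weighted average:
325 / 5 = 65

65


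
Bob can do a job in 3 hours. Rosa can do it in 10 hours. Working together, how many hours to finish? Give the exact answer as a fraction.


Bob's rate: 1/3 of the job per hour
Rosa's rate: 1/10 of the job per hour
Combined rate: 1/3 + 1/10 = 13/30 per hour
Time = 1 / (13/30) = 30/13 hours (≈ 2.31 hours)

30/13 hours


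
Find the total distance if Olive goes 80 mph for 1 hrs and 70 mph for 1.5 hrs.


Leg 1 distance:
80 x 1 = 80 miles
Leg 2 distance:
70 x 1.5 = 105 miles
Total distance:
80 + 105 = 185 miles

185 miles


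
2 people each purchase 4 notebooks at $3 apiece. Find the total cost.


Cost per person:
4 x $3 = $12
Group total:
2 x $12 = $24

$24


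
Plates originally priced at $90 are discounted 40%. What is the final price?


Calculate the discount amount:
40% of $90 = $36
Subtract from original:
$90 - $36 = $54

$54


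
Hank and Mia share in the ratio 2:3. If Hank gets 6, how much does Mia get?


Find the multiplier:
6 / 2 = 3
Apply to Mia's share:
3 x 3 = 9

9


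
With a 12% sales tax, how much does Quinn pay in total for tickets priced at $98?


Calculate the tax:
12% of $98 = $11.76
Add tax to price:
$98 + $11.76 = $109.76

$109.76


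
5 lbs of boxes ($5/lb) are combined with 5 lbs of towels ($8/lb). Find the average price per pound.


Cost of boxes:
5 x $5 = $25
Cost of towels:
5 x $8 = $40
Total cost: $25 + $40 = $65
Total weight: 10 lbs
Average: $65 / 10 = $6.50/lb

$6.50/lb


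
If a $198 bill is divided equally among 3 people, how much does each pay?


Total bill: $198
Number of people: 3
Each pays: $198 / 3 = $66

$66


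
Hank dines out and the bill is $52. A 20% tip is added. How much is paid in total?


Calculate the tip:
20% of $52 = $10.40
Add tip to meal cost:
$52 + $10.40 = $62.40

$62.40


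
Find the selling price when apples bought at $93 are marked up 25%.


Calculate the markup amount:
25% of $93 = $23.25
Add to cost:
$93 + $23.25 = $116.25

$116.25


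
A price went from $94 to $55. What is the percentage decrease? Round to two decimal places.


Find the absolute change:
|55 - 94| = 39
Divide by original and multiply by 100:
39 / 94 x 100 = 41.4893...% ≈ 41.49%

41.49%


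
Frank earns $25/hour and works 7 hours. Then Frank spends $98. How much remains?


Calculate earnings:
7 x $25 = $175
Subtract spending:
$175 - $98 = $77

$77


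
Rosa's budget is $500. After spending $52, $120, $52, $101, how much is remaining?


Add up expenses:
$52 + $120 + $52 + $101 = $325
Subtract from budget:
$500 - $325 = $175

$175


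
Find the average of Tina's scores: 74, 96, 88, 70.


Add the scores:
74 + 96 + 88 + 70 = 328
Divide by the number of tests:
328 / 4 = 82

82


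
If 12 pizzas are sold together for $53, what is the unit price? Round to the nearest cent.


Total cost: $53
Number of items: 12
Unit price: $53 / 12 = $4.4166... ≈ $4.42

$4.42


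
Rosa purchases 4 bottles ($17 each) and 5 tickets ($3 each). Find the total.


Cost of bottles:
4 x $17 = $68
Cost of tickets:
5 x $3 = $15
Add both:
$68 + $15 = $83

$83


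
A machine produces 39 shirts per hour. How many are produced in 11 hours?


Production rate: 39 shirts per hour
Time: 11 hours
Total: 39 x 11 = 429 shirts

429 shirts


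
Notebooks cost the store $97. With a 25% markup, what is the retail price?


Calculate the markup amount:
25% of $97 = $24.25
Add to cost:
$97 + $24.25 = $121.25

$121.25


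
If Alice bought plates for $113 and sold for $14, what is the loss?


Selling price = $14
Cost price = $113
Loss = cost price - selling price:
Loss = $113 - $14 = $99

$99


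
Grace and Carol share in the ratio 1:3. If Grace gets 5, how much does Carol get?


Find the multiplier:
5 / 1 = 5
Apply to Carol's share:
3 x 5 = 15

15


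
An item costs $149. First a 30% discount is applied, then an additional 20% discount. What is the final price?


First discount:
30% of $149 = $44.70
Price after first discount:
$149 - $44.70 = $104.30
Second discount:
20% of $104.30 = $20.86
Final price:
$104.30 - $20.86 = $83.44

$83.44


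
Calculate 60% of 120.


Convert percentage to decimal:
60% = 0.6
Multiply:
120 x 0.6 = 72

72


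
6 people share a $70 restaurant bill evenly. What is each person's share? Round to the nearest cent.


Total bill: $70
Number of people: 6
Each pays: $70 / 6 = $11.6666... ≈ $11.67

$11.67


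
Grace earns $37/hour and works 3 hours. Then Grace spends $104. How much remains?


Calculate earnings:
3 x $37 = $111
Subtract spending:
$111 - $104 = $7

$7


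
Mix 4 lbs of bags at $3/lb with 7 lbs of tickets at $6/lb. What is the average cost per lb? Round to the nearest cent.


Cost of bags:
4 x $3 = $12
Cost of tickets:
7 x $6 = $42
Total cost: $12 + $42 = $54
Total weight: 11 lbs
Average: $54 / 11 = $4.9090... ≈ $4.91/lb

$4.91/lb


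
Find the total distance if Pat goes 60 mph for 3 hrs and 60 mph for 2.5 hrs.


Leg 1 distance:
60 x 3 = 180 miles
Leg 2 distance:
60 x 2.5 = 150 miles
Total distance:
180 + 150 = 330 miles

330 miles


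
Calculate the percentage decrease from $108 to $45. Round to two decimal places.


Find the absolute change:
|45 - 108| = 63
Divide by original and multiply by 100:
63 / 108 x 100 = 58.3333...% ≈ 58.33%

58.33%


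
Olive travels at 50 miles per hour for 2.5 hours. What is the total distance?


Use the formula: distance = speed x time
Speed = 50 mph, Time = 2.5 hours
50 x 2.5 = 125 miles

125 miles


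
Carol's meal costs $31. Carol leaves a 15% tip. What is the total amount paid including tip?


Calculate the tip:
15% of $31 = $4.65
Add tip to meal cost:
$31 + $4.65 = $35.65

$35.65


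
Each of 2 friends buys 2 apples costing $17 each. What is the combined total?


Cost per person:
2 x $17 = $34
Group total:
2 x $34 = $68

$68


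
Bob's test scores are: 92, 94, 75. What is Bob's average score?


Add the scores:
92 + 94 + 75 = 261
Divide by the number of tests:
261 / 3 = 87

87


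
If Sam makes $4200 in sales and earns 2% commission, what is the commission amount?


Convert rate to decimal:
2% = 0.02
Multiply by sales:
$4200 x 0.02 = $84

$84


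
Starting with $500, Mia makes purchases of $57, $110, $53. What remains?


Add up expenses:
$57 + $110 + $53 = $220
Subtract from budget:
$500 - $220 = $280

$280


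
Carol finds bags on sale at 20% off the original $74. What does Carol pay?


Calculate the discount amount:
20% of $74 = $14.80
Subtract from original:
$74 - $14.80 = $59.20

$59.20


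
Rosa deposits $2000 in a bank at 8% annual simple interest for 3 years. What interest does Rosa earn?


Use the formula I = P x R x T / 100
P x R x T = 2000 x 8 x 3 = 48000
I = 48000 / 100 = $480

$480


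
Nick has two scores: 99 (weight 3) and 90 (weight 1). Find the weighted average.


Weighted sum:
3 x 99 + 1 x 90 = 387
Total weight:
3 + 1 = 4
Weighted average:
387 / 4 = 96.75

96.75


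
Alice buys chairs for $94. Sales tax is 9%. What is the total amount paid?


Calculate the tax:
9% of $94 = $8.46
Add tax to price:
$94 + $8.46 = $102.46

$102.46


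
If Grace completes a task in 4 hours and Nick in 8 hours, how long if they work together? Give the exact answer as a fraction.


Grace's rate: 1/4 of the job per hour
Nick's rate: 1/8 of the job per hour
Combined rate: 1/4 + 1/8 = 3/8 per hour
Time = 1 / (3/8) = 8/3 hours (≈ 2.67 hours)

8/3 hours


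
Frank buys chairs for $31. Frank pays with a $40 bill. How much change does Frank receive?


Start with the amount paid:
$40
Subtract the price:
$40 - $31 = $9

$9


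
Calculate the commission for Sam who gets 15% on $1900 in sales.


Convert rate to decimal:
15% = 0.15
Multiply by sales:
$1900 x 0.15 = $285

$285


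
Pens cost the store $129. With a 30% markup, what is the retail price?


Calculate the markup amount:
30% of $129 = $38.70
Add to cost:
$129 + $38.70 = $167.70

$167.70


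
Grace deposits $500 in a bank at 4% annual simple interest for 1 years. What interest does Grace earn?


Use the formula I = P x R x T / 100
P x R x T = 500 x 4 x 1 = 2000
I = 2000 / 100 = $20

$20


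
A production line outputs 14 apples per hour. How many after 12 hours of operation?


Production rate: 14 apples per hour
Time: 12 hours
Total: 14 x 12 = 168 apples

168 apples


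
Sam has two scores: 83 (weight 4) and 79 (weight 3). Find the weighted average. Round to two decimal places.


Weighted sum:
4 x 83 + 3 x 79 = 569
Total weight:
4 + 3 = 7
Weighted average:
569 / 7 = 81.2857... ≈ 81.29

81.29


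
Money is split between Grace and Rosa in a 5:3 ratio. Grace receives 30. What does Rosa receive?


Find the multiplier:
30 / 5 = 6
Apply to Rosa's share:
3 x 6 = 18

18


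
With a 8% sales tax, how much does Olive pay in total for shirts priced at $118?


Calculate the tax:
8% of $118 = $9.44
Add tax to price:
$118 + $9.44 = $127.44

$127.44


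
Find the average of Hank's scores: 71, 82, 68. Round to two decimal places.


Add the scores:
71 + 82 + 68 = 221
Divide by the number of tests:
221 / 3 = 73.6666... ≈ 73.67

73.67


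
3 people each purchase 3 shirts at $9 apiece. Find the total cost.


Cost per person:
3 x $9 = $27
Group total:
3 x $27 = $81

$81


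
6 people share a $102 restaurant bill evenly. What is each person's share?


Total bill: $102
Number of people: 6
Each pays: $102 / 6 = $17

$17


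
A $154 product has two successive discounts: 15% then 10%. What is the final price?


First discount:
15% of $154 = $23.10
Price after first discount:
$154 - $23.10 = $130.90
Second discount:
10% of $130.90 = $13.09
Final price:
$130.90 - $13.09 = $117.81

$117.81


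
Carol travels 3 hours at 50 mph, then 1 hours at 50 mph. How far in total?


Leg 1 distance:
50 x 3 = 150 miles
Leg 2 distance:
50 x 1 = 50 miles
Total distance:
150 + 50 = 200 miles

200 miles


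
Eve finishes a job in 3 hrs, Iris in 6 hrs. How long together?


Eve's rate: 1/3 of the job per hour
Iris's rate: 1/6 of the job per hour
Combined rate: 1/3 + 1/6 = 1/2 per hour
Time = 1 / (1/2) = 2 hours

2 hours


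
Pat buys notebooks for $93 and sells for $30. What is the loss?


Selling price = $30
Cost price = $93
Loss = cost price - selling price:
Loss = $93 - $30 = $63

$63


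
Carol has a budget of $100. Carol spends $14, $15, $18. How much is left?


Add up expenses:
$14 + $15 + $18 = $47
Subtract from budget:
$100 - $47 = $53

$53


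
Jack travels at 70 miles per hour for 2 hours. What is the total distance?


Use the formula: distance = speed x time
Speed = 70 mph, Time = 2 hours
70 x 2 = 140 miles

140 miles


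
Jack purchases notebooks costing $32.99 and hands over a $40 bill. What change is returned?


Start with the amount paid:
$40
Subtract the price:
$40 - $32.99 = $7.01

$7.01


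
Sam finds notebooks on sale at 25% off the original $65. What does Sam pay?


Calculate the discount amount:
25% of $65 = $16.25
Subtract from original:
$65 - $16.25 = $48.75

$48.75


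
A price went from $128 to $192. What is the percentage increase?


Find the absolute change:
|192 - 128| = 64
Divide by original and multiply by 100:
64 / 128 x 100 = 50%

50%


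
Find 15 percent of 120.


Convert percentage to decimal:
15% = 0.15
Multiply:
120 x 0.15 = 18

18


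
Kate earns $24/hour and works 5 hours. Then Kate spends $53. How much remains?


Calculate earnings:
5 x $24 = $120
Subtract spending:
$120 - $53 = $67

$67


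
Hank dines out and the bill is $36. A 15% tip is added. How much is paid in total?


Calculate the tip:
15% of $36 = $5.40
Add tip to meal cost:
$36 + $5.40 = $41.40

$41.40


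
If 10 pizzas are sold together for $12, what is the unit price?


Total cost: $12
Number of items: 10
Unit price: $12 / 10 = $1.20

$1.20


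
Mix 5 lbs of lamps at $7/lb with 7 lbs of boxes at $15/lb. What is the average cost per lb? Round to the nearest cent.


Cost of lamps:
5 x $7 = $35
Cost of boxes:
7 x $15 = $105
Total cost: $35 + $105 = $140
Total weight: 12 lbs
Average: $140 / 12 = $11.6666... ≈ $11.67/lb

$11.67/lb


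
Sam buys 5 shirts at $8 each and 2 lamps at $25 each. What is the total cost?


Cost of shirts:
5 x $8 = $40
Cost of lamps:
2 x $25 = $50
Add both:
$40 + $50 = $90

$90


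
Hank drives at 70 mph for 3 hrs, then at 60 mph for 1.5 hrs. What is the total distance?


Leg 1 distance:
70 x 3 = 210 miles
Leg 2 distance:
60 x 1.5 = 90 miles
Total distance:
210 + 90 = 300 miles

300 miles


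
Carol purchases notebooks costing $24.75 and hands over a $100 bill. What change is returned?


Start with the amount paid:
$100
Subtract the price:
$100 - $24.75 = $75.25

$75.25


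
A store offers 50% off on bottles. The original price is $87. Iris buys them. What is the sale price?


Calculate the discount amount:
50% of $87 = $43.50
Subtract from original:
$87 - $43.50 = $43.50

$43.50


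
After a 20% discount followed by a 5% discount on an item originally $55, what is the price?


First discount:
20% of $55 = $11
Price after first discount:
$55 - $11 = $44
Second discount:
5% of $44 = $2.20
Final price:
$44 - $2.20 = $41.80

$41.80


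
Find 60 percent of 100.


Convert percentage to decimal:
60% = 0.6
Multiply:
100 x 0.6 = 60

60


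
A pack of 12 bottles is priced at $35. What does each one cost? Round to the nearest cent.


Total cost: $35
Number of items: 12
Unit price: $35 / 12 = $2.9166... ≈ $2.92

$2.92


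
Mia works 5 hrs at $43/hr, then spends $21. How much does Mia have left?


Calculate earnings:
5 x $43 = $215
Subtract spending:
$215 - $21 = $194

$194


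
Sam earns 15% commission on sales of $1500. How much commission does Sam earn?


Convert rate to decimal:
15% = 0.15
Multiply by sales:
$1500 x 0.15 = $225

$225


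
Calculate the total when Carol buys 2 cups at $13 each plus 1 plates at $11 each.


Cost of cups:
2 x $13 = $26
Cost of plates:
1 x $11 = $11
Add both:
$26 + $11 = $37

$37


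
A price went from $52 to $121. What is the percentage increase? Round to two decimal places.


Find the absolute change:
|121 - 52| = 69
Divide by original and multiply by 100:
69 / 52 x 100 = 132.6923...% ≈ 132.69%

132.69%


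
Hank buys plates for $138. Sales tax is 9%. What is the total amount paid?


Calculate the tax:
9% of $138 = $12.42
Add tax to price:
$138 + $12.42 = $150.42

$150.42


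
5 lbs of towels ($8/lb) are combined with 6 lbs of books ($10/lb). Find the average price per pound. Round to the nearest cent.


Cost of towels:
5 x $8 = $40
Cost of books:
6 x $10 = $60
Total cost: $40 + $60 = $100
Total weight: 11 lbs
Average: $100 / 11 = $9.0909... ≈ $9.09/lb

$9.09/lb


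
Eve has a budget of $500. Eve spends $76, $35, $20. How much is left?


Add up expenses:
$76 + $35 + $20 = $131
Subtract from budget:
$500 - $131 = $369

$369


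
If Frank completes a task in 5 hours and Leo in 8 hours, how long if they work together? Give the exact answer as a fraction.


Frank's rate: 1/5 of the job per hour
Leo's rate: 1/8 of the job per hour
Combined rate: 1/5 + 1/8 = 13/40 per hour
Time = 1 / (13/40) = 40/13 hours (≈ 3.08 hours)

40/13 hours


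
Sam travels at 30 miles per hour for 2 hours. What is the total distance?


Use the formula: distance = speed x time
Speed = 30 mph, Time = 2 hours
30 x 2 = 60 miles

60 miles


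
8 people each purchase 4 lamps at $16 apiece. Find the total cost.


Cost per person:
4 x $16 = $64
Group total:
8 x $64 = $512

$512


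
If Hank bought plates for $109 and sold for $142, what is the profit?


Selling price = $142
Cost price = $109
Profit = selling price - cost price:
Profit = $142 - $109 = $33

$33


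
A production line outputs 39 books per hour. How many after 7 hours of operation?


Production rate: 39 books per hour
Time: 7 hours
Total: 39 x 7 = 273 books

273 books


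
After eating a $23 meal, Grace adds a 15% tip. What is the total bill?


Calculate the tip:
15% of $23 = $3.45
Add tip to meal cost:
$23 + $3.45 = $26.45

$26.45


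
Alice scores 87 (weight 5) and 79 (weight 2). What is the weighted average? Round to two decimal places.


Weighted sum:
5 x 87 + 2 x 79 = 593
Total weight:
5 + 2 = 7
Weighted average:
593 / 7 = 84.7142... ≈ 84.71

84.71


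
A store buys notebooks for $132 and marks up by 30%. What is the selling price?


Calculate the markup amount:
30% of $132 = $39.60
Add to cost:
$132 + $39.60 = $171.60

$171.60


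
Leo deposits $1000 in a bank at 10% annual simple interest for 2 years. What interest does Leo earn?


Use the formula I = P x R x T / 100
P x R x T = 1000 x 10 x 2 = 20000
I = 20000 / 100 = $200

$200


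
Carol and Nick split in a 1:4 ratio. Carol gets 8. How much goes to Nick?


Find the multiplier:
8 / 1 = 8
Apply to Nick's share:
4 x 8 = 32

32


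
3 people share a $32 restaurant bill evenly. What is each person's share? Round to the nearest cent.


Total bill: $32
Number of people: 3
Each pays: $32 / 3 = $10.6666... ≈ $10.67

$10.67


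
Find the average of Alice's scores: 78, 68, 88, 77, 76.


Add the scores:
78 + 68 + 88 + 77 + 76 = 387
Divide by the number of tests:
387 / 5 = 77.4

77.4


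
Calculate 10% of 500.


Convert percentage to decimal:
10% = 0.1
Multiply:
500 x 0.1 = 50

50


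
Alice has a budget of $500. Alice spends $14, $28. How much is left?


Add up expenses:
$14 + $28 = $42
Subtract from budget:
$500 - $42 = $458

$458


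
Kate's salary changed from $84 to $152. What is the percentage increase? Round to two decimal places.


Find the absolute change:
|152 - 84| = 68
Divide by original and multiply by 100:
68 / 84 x 100 = 80.9523...% ≈ 80.95%

80.95%


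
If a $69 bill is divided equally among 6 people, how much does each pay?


Total bill: $69
Number of people: 6
Each pays: $69 / 6 = $11.50

$11.50


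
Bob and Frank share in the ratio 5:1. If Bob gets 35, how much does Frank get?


Find the multiplier:
35 / 5 = 7
Apply to Frank's share:
1 x 7 = 7

7


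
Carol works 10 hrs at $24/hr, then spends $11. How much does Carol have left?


Calculate earnings:
10 x $24 = $240
Subtract spending:
$240 - $11 = $229

$229


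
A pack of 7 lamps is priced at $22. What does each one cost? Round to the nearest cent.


Total cost: $22
Number of items: 7
Unit price: $22 / 7 = $3.1428... ≈ $3.14

$3.14


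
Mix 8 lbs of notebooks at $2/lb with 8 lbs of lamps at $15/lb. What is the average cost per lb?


Cost of notebooks:
8 x $2 = $16
Cost of lamps:
8 x $15 = $120
Total cost: $16 + $120 = $136
Total weight: 16 lbs
Average: $136 / 16 = $8.50/lb

$8.50/lb


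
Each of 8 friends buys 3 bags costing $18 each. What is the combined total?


Cost per person:
3 x $18 = $54
Group total:
8 x $54 = $432

$432


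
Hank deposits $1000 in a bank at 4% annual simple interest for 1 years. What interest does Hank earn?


Use the formula I = P x R x T / 100
P x R x T = 1000 x 4 x 1 = 4000
I = 4000 / 100 = $40

$40


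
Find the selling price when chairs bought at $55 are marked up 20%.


Calculate the markup amount:
20% of $55 = $11
Add to cost:
$55 + $11 = $66

$66


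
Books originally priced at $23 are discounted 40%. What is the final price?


Calculate the discount amount:
40% of $23 = $9.20
Subtract from original:
$23 - $9.20 = $13.80

$13.80


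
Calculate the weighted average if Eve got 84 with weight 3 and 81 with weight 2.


Weighted sum:
3 x 84 + 2 x 81 = 414
Total weight:
3 + 2 = 5
Weighted average:
414 / 5 = 82.8

82.8


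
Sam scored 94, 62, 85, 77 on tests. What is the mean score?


Add the scores:
94 + 62 + 85 + 77 = 318
Divide by the number of tests:
318 / 4 = 79.5

79.5


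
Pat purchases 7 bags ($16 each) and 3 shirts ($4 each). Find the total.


Cost of bags:
7 x $16 = $112
Cost of shirts:
3 x $4 = $12
Add both:
$112 + $12 = $124

$124


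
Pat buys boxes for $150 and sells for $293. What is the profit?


Selling price = $293
Cost price = $150
Profit = selling price - cost price:
Profit = $293 - $150 = $143

$143


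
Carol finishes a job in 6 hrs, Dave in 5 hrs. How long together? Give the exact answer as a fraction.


Carol's rate: 1/6 of the job per hour
Dave's rate: 1/5 of the job per hour
Combined rate: 1/6 + 1/5 = 11/30 per hour
Time = 1 / (11/30) = 30/11 hours (≈ 2.73 hours)

30/11 hours


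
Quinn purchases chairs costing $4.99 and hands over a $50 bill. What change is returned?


Start with the amount paid:
$50
Subtract the price:
$50 - $4.99 = $45.01

$45.01


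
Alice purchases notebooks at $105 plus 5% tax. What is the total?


Calculate the tax:
5% of $105 = $5.25
Add tax to price:
$105 + $5.25 = $110.25

$110.25


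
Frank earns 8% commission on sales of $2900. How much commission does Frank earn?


Convert rate to decimal:
8% = 0.08
Multiply by sales:
$2900 x 0.08 = $232

$232


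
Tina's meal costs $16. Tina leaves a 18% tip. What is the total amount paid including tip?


Calculate the tip:
18% of $16 = $2.88
Add tip to meal cost:
$16 + $2.88 = $18.88

$18.88


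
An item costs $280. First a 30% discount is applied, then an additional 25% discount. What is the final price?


First discount:
30% of $280 = $84
Price after first discount:
$280 - $84 = $196
Second discount:
25% of $196 = $49
Final price:
$196 - $49 = $147

$147


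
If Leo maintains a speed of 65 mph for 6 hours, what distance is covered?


Use the formula: distance = speed x time
Speed = 65 mph, Time = 6 hours
65 x 6 = 390 miles

390 miles


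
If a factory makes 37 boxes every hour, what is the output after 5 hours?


Production rate: 37 boxes per hour
Time: 5 hours
Total: 37 x 5 = 185 boxes

185 boxes


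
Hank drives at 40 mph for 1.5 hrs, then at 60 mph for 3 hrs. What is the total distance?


Leg 1 distance:
40 x 1.5 = 60 miles
Leg 2 distance:
60 x 3 = 180 miles
Total distance:
60 + 180 = 240 miles

240 miles


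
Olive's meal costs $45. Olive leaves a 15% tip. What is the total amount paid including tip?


Calculate the tip:
15% of $45 = $6.75
Add tip to meal cost:
$45 + $6.75 = $51.75

$51.75


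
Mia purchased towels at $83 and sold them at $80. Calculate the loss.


Selling price = $80
Cost price = $83
Loss = cost price - selling price:
Loss = $83 - $80 = $3

$3


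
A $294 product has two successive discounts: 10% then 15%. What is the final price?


First discount:
10% of $294 = $29.40
Price after first discount:
$294 - $29.40 = $264.60
Second discount:
15% of $264.60 = $39.69
Final price:
$264.60 - $39.69 = $224.91

$224.91


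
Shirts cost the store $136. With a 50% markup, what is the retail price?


Calculate the markup amount:
50% of $136 = $68
Add to cost:
$136 + $68 = $204

$204


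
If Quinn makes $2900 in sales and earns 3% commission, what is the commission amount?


Convert rate to decimal:
3% = 0.03
Multiply by sales:
$2900 x 0.03 = $87

$87


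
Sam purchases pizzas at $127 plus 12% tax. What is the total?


Calculate the tax:
12% of $127 = $15.24
Add tax to price:
$127 + $15.24 = $142.24

$142.24


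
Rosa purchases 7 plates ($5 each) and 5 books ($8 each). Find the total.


Cost of plates:
7 x $5 = $35
Cost of books:
5 x $8 = $40
Add both:
$35 + $40 = $75

$75


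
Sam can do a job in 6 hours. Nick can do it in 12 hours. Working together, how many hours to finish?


Sam's rate: 1/6 of the job per hour
Nick's rate: 1/12 of the job per hour
Combined rate: 1/6 + 1/12 = 1/4 per hour
Time = 1 / (1/4) = 4 hours

4 hours


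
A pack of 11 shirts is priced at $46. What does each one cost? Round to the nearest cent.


Total cost: $46
Number of items: 11
Unit price: $46 / 11 = $4.1818... ≈ $4.18

$4.18


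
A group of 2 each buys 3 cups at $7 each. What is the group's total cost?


Cost per person:
3 x $7 = $21
Group total:
2 x $21 = $42

$42


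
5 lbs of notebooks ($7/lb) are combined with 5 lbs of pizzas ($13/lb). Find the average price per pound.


Cost of notebooks:
5 x $7 = $35
Cost of pizzas:
5 x $13 = $65
Total cost: $35 + $65 = $100
Total weight: 10 lbs
Average: $100 / 10 = $10/lb

$10/lb


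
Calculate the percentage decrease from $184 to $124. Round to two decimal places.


Find the absolute change:
|124 - 184| = 60
Divide by original and multiply by 100:
60 / 184 x 100 = 32.6086...% ≈ 32.61%

32.61%


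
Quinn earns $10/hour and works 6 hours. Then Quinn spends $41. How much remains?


Calculate earnings:
6 x $10 = $60
Subtract spending:
$60 - $41 = $19

$19


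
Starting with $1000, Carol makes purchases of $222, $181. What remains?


Add up expenses:
$222 + $181 = $403
Subtract from budget:
$1000 - $403 = $597

$597


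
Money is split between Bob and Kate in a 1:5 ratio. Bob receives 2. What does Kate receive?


Find the multiplier:
2 / 1 = 2
Apply to Kate's share:
5 x 2 = 10

10


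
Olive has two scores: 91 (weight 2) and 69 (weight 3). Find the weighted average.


Weighted sum:
2 x 91 + 3 x 69 = 389
Total weight:
2 + 3 = 5
Weighted average:
389 / 5 = 77.8

77.8


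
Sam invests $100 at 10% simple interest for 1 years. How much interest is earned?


Use the formula I = P x R x T / 100
P x R x T = 100 x 10 x 1 = 1000
I = 1000 / 100 = $10

$10


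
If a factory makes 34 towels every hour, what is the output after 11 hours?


Production rate: 34 towels per hour
Time: 11 hours
Total: 34 x 11 = 374 towels

374 towels


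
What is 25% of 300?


Convert percentage to decimal:
25% = 0.25
Multiply:
300 x 0.25 = 75

75


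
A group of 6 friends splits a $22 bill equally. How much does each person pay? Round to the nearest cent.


Total bill: $22
Number of people: 6
Each pays: $22 / 6 = $3.6666... ≈ $3.67

$3.67


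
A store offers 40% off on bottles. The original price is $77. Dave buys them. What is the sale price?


Calculate the discount amount:
40% of $77 = $30.80
Subtract from original:
$77 - $30.80 = $46.20

$46.20


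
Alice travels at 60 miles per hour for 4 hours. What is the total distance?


Use the formula: distance = speed x time
Speed = 60 mph, Time = 4 hours
60 x 4 = 240 miles

240 miles


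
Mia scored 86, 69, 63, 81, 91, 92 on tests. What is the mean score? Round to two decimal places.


Add the scores:
86 + 69 + 63 + 81 + 91 + 92 = 482
Divide by the number of tests:
482 / 6 = 80.3333... ≈ 80.33

80.33


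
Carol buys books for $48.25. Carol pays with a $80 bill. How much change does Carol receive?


Start with the amount paid:
$80
Subtract the price:
$80 - $48.25 = $31.75

$31.75


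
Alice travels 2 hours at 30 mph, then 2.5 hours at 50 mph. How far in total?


Leg 1 distance:
30 x 2 = 60 miles
Leg 2 distance:
50 x 2.5 = 125 miles
Total distance:
60 + 125 = 185 miles

185 miles


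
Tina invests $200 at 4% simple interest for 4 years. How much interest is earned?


Use the formula I = P x R x T / 100
P x R x T = 200 x 4 x 4 = 3200
I = 3200 / 100 = $32

$32


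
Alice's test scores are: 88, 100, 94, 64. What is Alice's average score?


Add the scores:
88 + 100 + 94 + 64 = 346
Divide by the number of tests:
346 / 4 = 86.5

86.5


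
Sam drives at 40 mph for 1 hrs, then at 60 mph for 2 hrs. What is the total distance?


Leg 1 distance:
40 x 1 = 40 miles
Leg 2 distance:
60 x 2 = 120 miles
Total distance:
40 + 120 = 160 miles

160 miles


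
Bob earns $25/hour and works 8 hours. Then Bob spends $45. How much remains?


Calculate earnings:
8 x $25 = $200
Subtract spending:
$200 - $45 = $155

$155


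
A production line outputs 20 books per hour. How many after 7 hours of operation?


Production rate: 20 books per hour
Time: 7 hours
Total: 20 x 7 = 140 books

140 books


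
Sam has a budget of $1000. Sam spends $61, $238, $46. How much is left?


Add up expenses:
$61 + $238 + $46 = $345
Subtract from budget:
$1000 - $345 = $655

$655


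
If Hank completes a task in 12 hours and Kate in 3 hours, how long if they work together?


Hank's rate: 1/12 of the job per hour
Kate's rate: 1/3 of the job per hour
Combined rate: 1/12 + 1/3 = 5/12 per hour
Time = 1 / (5/12) = 12/5 = 2.4 hours

2.4 hours


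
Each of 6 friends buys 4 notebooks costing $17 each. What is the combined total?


Cost per person:
4 x $17 = $68
Group total:
6 x $68 = $408

$408


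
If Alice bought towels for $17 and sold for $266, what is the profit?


Selling price = $266
Cost price = $17
Profit = selling price - cost price:
Profit = $266 - $17 = $249

$249


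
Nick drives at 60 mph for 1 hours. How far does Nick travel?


Use the formula: distance = speed x time
Speed = 60 mph, Time = 1 hours
60 x 1 = 60 miles

60 miles


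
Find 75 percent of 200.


Convert percentage to decimal:
75% = 0.75
Multiply:
200 x 0.75 = 150

150


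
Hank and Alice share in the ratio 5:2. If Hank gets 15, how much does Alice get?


Find the multiplier:
15 / 5 = 3
Apply to Alice's share:
2 x 3 = 6

6


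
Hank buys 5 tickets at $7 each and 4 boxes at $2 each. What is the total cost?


Cost of tickets:
5 x $7 = $35
Cost of boxes:
4 x $2 = $8
Add both:
$35 + $8 = $43

$43


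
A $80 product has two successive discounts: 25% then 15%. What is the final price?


First discount:
25% of $80 = $20
Price after first discount:
$80 - $20 = $60
Second discount:
15% of $60 = $9
Final price:
$60 - $9 = $51

$51


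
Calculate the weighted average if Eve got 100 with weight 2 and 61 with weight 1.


Weighted sum:
2 x 100 + 1 x 61 = 261
Total weight:
2 + 1 = 3
Weighted average:
261 / 3 = 87

87


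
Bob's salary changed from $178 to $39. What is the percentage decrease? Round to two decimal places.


Find the absolute change:
|39 - 178| = 139
Divide by original and multiply by 100:
139 / 178 x 100 = 78.0898...% ≈ 78.09%

78.09%


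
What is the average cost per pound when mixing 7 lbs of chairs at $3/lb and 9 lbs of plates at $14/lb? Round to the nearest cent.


Cost of chairs:
7 x $3 = $21
Cost of plates:
9 x $14 = $126
Total cost: $21 + $126 = $147
Total weight: 16 lbs
Average: $147 / 16 = $9.1875 ≈ $9.19/lb

$9.19/lb


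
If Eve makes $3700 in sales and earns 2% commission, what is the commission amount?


Convert rate to decimal:
2% = 0.02
Multiply by sales:
$3700 x 0.02 = $74

$74


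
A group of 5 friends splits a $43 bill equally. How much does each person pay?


Total bill: $43
Number of people: 5
Each pays: $43 / 5 = $8.60

$8.60


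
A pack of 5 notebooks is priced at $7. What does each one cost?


Total cost: $7
Number of items: 5
Unit price: $7 / 5 = $1.40

$1.40


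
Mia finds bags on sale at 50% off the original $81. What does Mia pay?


Calculate the discount amount:
50% of $81 = $40.50
Subtract from original:
$81 - $40.50 = $40.50

$40.50


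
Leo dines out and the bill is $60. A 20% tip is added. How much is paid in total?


Calculate the tip:
20% of $60 = $12
Add tip to meal cost:
$60 + $12 = $72

$72


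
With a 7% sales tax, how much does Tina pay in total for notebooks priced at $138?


Calculate the tax:
7% of $138 = $9.66
Add tax to price:
$138 + $9.66 = $147.66

$147.66


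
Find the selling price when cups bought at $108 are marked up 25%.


Calculate the markup amount:
25% of $108 = $27
Add to cost:
$108 + $27 = $135

$135


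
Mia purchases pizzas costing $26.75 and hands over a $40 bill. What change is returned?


Start with the amount paid:
$40
Subtract the price:
$40 - $26.75 = $13.25

$13.25


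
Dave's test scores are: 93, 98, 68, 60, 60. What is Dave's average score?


Add the scores:
93 + 98 + 68 + 60 + 60 = 379
Divide by the number of tests:
379 / 5 = 75.8

75.8


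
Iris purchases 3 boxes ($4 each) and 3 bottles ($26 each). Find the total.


Cost of boxes:
3 x $4 = $12
Cost of bottles:
3 x $26 = $78
Add both:
$12 + $78 = $90

$90


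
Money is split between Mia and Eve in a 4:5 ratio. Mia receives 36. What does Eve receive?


Find the multiplier:
36 / 4 = 9
Apply to Eve's share:
5 x 9 = 45

45


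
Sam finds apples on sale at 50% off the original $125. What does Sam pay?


Calculate the discount amount:
50% of $125 = $62.50
Subtract from original:
$125 - $62.50 = $62.50

$62.50


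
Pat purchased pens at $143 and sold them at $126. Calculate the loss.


Selling price = $126
Cost price = $143
Loss = cost price - selling price:
Loss = $143 - $126 = $17

$17


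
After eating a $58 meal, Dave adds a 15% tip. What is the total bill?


Calculate the tip:
15% of $58 = $8.70
Add tip to meal cost:
$58 + $8.70 = $66.70

$66.70


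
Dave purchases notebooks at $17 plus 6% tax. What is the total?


Calculate the tax:
6% of $17 = $1.02
Add tax to price:
$17 + $1.02 = $18.02

$18.02


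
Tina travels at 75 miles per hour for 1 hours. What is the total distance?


Use the formula: distance = speed x time
Speed = 75 mph, Time = 1 hours
75 x 1 = 75 miles

75 miles


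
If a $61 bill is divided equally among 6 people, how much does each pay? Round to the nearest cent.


Total bill: $61
Number of people: 6
Each pays: $61 / 6 = $10.1666... ≈ $10.17

$10.17


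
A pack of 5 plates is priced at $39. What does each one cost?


Total cost: $39
Number of items: 5
Unit price: $39 / 5 = $7.80

$7.80


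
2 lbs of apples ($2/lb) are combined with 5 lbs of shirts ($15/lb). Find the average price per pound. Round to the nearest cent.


Cost of apples:
2 x $2 = $4
Cost of shirts:
5 x $15 = $75
Total cost: $4 + $75 = $79
Total weight: 7 lbs
Average: $79 / 7 = $11.2857... ≈ $11.29/lb

$11.29/lb


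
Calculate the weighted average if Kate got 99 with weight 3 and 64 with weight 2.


Weighted sum:
3 x 99 + 2 x 64 = 425
Total weight:
3 + 2 = 5
Weighted average:
425 / 5 = 85

85


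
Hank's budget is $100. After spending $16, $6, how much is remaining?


Add up expenses:
$16 + $6 = $22
Subtract from budget:
$100 - $22 = $78

$78


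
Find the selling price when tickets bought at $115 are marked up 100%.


Calculate the markup amount:
100% of $115 = $115
Add to cost:
$115 + $115 = $230

$230


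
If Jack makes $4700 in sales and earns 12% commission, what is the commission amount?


Convert rate to decimal:
12% = 0.12
Multiply by sales:
$4700 x 0.12 = $564

$564


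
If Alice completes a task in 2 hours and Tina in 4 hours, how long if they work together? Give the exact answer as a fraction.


Alice's rate: 1/2 of the job per hour
Tina's rate: 1/4 of the job per hour
Combined rate: 1/2 + 1/4 = 3/4 per hour
Time = 1 / (3/4) = 4/3 hours (≈ 1.33 hours)

4/3 hours


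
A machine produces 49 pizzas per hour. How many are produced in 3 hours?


Production rate: 49 pizzas per hour
Time: 3 hours
Total: 49 x 3 = 147 pizzas

147 pizzas


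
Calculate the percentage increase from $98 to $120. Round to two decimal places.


Find the absolute change:
|120 - 98| = 22
Divide by original and multiply by 100:
22 / 98 x 100 = 22.4489...% ≈ 22.45%

22.45%


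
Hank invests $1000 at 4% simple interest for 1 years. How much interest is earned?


Use the formula I = P x R x T / 100
P x R x T = 1000 x 4 x 1 = 4000
I = 4000 / 100 = $40

$40


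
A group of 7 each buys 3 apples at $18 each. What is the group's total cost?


Cost per person:
3 x $18 = $54
Group total:
7 x $54 = $378

$378


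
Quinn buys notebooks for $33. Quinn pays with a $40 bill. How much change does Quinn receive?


Start with the amount paid:
$40
Subtract the price:
$40 - $33 = $7

$7


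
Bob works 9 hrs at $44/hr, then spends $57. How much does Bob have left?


Calculate earnings:
9 x $44 = $396
Subtract spending:
$396 - $57 = $339

$339


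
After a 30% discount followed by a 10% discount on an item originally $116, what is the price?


First discount:
30% of $116 = $34.80
Price after first discount:
$116 - $34.80 = $81.20
Second discount:
10% of $81.20 = $8.12
Final price:
$81.20 - $8.12 = $73.08

$73.08


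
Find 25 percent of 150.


Convert percentage to decimal:
25% = 0.25
Multiply:
150 x 0.25 = 37.5

37.5


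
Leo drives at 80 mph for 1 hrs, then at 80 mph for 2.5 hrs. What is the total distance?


Leg 1 distance:
80 x 1 = 80 miles
Leg 2 distance:
80 x 2.5 = 200 miles
Total distance:
80 + 200 = 280 miles

280 miles


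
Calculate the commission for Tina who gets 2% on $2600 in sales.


Convert rate to decimal:
2% = 0.02
Multiply by sales:
$2600 x 0.02 = $52

$52


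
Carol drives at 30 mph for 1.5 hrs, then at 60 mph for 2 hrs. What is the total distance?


Leg 1 distance:
30 x 1.5 = 45 miles
Leg 2 distance:
60 x 2 = 120 miles
Total distance:
45 + 120 = 165 miles

165 miles


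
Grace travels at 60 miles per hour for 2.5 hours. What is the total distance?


Use the formula: distance = speed x time
Speed = 60 mph, Time = 2.5 hours
60 x 2.5 = 150 miles

150 miles


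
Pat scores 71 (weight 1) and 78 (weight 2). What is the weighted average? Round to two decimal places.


Weighted sum:
1 x 71 + 2 x 78 = 227
Total weight:
1 + 2 = 3
Weighted average:
227 / 3 = 75.6666... ≈ 75.67

75.67


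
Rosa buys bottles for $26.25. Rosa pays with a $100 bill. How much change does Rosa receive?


Start with the amount paid:
$100
Subtract the price:
$100 - $26.25 = $73.75

$73.75


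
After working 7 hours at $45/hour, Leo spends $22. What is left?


Calculate earnings:
7 x $45 = $315
Subtract spending:
$315 - $22 = $293

$293


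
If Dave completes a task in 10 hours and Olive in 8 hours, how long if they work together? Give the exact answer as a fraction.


Dave's rate: 1/10 of the job per hour
Olive's rate: 1/8 of the job per hour
Combined rate: 1/10 + 1/8 = 9/40 per hour
Time = 1 / (9/40) = 40/9 hours (≈ 4.44 hours)

40/9 hours
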